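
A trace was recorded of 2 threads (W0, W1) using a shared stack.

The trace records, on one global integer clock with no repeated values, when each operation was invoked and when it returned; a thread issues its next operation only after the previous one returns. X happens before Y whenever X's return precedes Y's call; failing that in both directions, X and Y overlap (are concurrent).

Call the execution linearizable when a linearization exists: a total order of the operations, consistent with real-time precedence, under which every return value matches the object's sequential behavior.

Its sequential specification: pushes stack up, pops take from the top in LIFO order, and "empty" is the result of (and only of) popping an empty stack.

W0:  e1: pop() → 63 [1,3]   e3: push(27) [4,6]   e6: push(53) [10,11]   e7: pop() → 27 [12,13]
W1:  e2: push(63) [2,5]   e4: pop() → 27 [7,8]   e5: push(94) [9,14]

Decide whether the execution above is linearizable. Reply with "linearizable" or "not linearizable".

cut after 12 events: linearizable; cut after 13 events (e7 responds, time 13): not linearizable
3 orders of the 6 completed stack ops respect real time; none is legal
completion choices over the 1 pending operation (e5) were checked; none helps
one such order, e1, e2, e3, e4, e6, e7 (pending dropped), breaks at step 1 where e1 pop() → 63 is illegal
one such order, e1, e3, e2, e4, e6, e7 (pending dropped), breaks at step 1 where e1 pop() → 63 is illegal

not linearizable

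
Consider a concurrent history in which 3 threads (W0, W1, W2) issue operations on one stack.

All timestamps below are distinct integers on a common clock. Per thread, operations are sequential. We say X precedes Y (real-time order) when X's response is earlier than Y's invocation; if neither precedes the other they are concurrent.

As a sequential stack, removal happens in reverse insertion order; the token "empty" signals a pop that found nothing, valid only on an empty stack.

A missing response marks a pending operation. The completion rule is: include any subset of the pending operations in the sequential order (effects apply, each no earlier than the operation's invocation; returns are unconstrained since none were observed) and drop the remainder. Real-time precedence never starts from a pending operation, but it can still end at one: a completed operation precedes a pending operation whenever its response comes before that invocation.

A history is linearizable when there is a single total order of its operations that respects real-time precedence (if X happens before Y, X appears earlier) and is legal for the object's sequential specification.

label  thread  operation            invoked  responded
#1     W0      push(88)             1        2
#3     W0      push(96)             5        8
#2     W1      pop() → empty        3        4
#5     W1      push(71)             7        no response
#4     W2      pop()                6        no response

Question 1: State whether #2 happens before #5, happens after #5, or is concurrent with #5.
before

#2 spans [3,4], #5 spans [7,…)
resp(#2)=4 < inv(#5)=7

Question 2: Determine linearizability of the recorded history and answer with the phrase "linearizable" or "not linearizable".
not linearizable

the violation lands at event 4, #2's response at time 4: events 1..3 linearize, events 1..4 do not
exactly one order of the 2 completed ops respects real time; the stack replay fails
for example #1, #2 fails at step 2: #2 pop() → empty is not legal there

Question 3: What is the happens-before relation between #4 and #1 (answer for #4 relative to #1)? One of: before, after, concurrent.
after

#4 spans [6,…), #1 spans [1,2]
resp(#1)=2 < inv(#4)=6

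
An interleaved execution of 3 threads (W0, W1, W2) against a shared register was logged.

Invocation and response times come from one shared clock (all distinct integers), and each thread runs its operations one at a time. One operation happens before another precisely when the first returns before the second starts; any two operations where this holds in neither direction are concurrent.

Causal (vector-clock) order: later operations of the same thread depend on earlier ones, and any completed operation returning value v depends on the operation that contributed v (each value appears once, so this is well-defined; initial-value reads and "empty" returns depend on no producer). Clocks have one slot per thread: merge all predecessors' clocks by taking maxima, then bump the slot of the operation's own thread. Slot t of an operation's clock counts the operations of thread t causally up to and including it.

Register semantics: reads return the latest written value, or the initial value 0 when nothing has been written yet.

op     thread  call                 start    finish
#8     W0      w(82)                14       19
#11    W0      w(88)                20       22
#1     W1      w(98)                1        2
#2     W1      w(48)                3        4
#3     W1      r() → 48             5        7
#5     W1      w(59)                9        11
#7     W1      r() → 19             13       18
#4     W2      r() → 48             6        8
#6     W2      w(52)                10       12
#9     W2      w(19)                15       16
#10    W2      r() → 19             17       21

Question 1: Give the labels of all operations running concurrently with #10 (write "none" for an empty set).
#11, #7, #8

overlap test against #10 [17,21]: concurrent iff the interval meets 17..21
#1 [1,2]: before
#2 [3,4]: before
#3 [5,7]: before
#4 [6,8]: before
#5 [9,11]: before
#6 [10,12]: before
#7 [13,18]: concurrent
#8 [14,19]: concurrent
#9 [15,16]: before
#11 [20,22]: concurrent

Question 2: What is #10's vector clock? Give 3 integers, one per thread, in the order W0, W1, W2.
(0, 2, 4)

root op #1, invoked 1: fresh clock plus W1's own tick → (0, 1, 0)
root op #8, invoked 14: fresh clock plus W0's own tick → (1, 0, 0)
VC(#2, invoked at 3): max of VC(#1)=(0, 1, 0), then +1 on thread W1 → (0, 2, 0)
VC(#11, invoked at 20): max of VC(#8)=(1, 0, 0), then +1 on thread W0 → (2, 0, 0)
VC(#4, invoked at 6): max of VC(#2)=(0, 2, 0), then +1 on thread W2 → (0, 2, 1)
VC(#3, invoked at 5): max of VC(#2)=(0, 2, 0), then +1 on thread W1 → (0, 3, 0)
VC(#6, invoked at 10): max of VC(#4)=(0, 2, 1), then +1 on thread W2 → (0, 2, 2)
VC(#5, invoked at 9): max of VC(#3)=(0, 3, 0), then +1 on thread W1 → (0, 4, 0)
VC(#9, invoked at 15): max of VC(#6)=(0, 2, 2), then +1 on thread W2 → (0, 2, 3)
VC(#10, invoked at 17): max of VC(#9)=(0, 2, 3), then +1 on thread W2 → (0, 2, 4)
VC(#7, invoked at 13): max of VC(#5)=(0, 4, 0), VC(#9)=(0, 2, 3), then +1 on thread W1 → (0, 5, 3)
target: VC(#10) = (0, 2, 4)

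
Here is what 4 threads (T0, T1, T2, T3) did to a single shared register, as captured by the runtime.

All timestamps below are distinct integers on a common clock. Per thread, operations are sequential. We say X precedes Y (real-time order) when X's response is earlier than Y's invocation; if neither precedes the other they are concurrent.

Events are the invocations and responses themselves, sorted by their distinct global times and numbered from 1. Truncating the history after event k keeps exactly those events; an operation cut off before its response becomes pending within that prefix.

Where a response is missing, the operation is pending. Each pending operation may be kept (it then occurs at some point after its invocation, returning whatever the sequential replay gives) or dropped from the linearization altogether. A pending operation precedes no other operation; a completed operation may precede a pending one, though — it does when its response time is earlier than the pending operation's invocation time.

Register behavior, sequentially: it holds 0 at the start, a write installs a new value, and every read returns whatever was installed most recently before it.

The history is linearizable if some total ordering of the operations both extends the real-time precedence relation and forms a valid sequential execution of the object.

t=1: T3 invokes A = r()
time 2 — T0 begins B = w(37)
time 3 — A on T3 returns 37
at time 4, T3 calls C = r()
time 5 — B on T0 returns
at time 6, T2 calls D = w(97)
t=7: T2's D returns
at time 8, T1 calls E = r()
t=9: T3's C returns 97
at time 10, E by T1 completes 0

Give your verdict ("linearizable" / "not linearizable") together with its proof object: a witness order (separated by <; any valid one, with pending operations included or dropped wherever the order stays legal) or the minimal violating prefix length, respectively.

cut after 9 events: linearizable; cut after 10 events (E responds, time 10): not linearizable
no legal order exists: 7 real-time-consistent candidates over 5 completed register operations, all rejected
for example A, B, C, D, E fails at step 1: A r() → 37 is not legal there
for example A, B, D, C, E fails at step 1: A r() → 37 is not legal there

not linearizable — minimal violating prefix: 10 events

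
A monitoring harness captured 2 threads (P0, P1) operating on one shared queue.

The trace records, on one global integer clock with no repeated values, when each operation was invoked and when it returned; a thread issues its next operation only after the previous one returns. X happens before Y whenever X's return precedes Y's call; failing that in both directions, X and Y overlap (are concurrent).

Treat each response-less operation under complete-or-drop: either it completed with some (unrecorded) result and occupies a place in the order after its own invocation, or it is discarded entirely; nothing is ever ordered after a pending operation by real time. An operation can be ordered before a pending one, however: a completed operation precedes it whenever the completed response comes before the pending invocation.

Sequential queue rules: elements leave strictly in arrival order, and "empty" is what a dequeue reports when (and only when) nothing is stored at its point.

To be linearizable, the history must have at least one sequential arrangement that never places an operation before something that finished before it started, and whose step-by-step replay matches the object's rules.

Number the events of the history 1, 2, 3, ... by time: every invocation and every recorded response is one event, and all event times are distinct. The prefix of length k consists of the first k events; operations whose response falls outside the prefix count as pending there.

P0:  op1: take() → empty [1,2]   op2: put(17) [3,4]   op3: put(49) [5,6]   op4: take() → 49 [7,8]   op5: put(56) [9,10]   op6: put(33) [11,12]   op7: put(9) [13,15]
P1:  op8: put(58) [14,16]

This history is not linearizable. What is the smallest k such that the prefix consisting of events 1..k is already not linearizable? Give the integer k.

events 1..7 are still linearizable — one witness is op1, op2, op3:
after step 1 (op1 take() → empty): queue <>
after step 2 (op2 put(17)): queue <17>
after step 3 (op3 put(49)): queue <17,49>
event 8 — op4's response, time 8 — after it, nothing linearizes
for example op1, op2, op3, op4 fails at step 4: op4 take() → 49 is not legal there

8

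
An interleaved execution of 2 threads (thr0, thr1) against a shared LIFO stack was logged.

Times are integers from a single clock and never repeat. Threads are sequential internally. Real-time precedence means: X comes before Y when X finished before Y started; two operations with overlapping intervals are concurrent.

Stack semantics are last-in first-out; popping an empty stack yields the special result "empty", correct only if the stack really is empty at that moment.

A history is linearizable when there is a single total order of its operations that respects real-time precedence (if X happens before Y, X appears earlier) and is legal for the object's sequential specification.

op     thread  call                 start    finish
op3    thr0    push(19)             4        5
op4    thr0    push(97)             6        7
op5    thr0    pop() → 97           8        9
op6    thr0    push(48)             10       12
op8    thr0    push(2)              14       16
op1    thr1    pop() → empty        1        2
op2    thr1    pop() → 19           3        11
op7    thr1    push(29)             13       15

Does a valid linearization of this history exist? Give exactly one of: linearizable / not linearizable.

a witness: op1, op3, op2, op4, op5, op6, op7, op8
1. op1 pop() → empty, leaving stack <>
2. op3 push(19), leaving stack <19>
3. op2 pop() → 19, leaving stack <>
4. op4 push(97), leaving stack <97>
5. op5 pop() → 97, leaving stack <>
6. op6 push(48), leaving stack <48>
7. op7 push(29), leaving stack <48,29>
8. op8 push(2), leaving stack <48,29,2>

linearizable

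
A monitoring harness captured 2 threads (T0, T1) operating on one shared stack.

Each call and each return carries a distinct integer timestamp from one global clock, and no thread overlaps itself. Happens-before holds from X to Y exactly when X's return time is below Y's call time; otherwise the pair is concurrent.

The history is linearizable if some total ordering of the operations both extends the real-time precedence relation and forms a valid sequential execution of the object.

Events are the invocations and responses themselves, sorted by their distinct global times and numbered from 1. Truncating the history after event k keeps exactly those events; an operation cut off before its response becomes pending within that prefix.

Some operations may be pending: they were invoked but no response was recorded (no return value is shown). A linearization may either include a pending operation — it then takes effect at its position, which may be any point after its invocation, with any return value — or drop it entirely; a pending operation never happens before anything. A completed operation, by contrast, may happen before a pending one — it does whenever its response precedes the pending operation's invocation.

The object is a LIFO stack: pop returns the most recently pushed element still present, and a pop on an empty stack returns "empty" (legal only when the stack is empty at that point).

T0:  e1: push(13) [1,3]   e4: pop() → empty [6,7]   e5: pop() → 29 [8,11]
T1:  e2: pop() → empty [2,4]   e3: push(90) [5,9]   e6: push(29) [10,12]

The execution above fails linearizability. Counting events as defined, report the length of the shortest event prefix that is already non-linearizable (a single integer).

events 1..6 are linearizable; a witness order is e2, e1:
1. e2 pop() → empty, leaving stack <>
2. e1 push(13), leaving stack <13>
at event 7 (e4's time-7 response) nothing linearizes any more
include/drop combinations of the 1 pending operation (e3) were all tried; none helps
take e1, e2, e4 (pending dropped): step 2 already fails, because e2 pop() → empty cannot occur there
take e2, e1, e4 (pending dropped): step 3 already fails, because e4 pop() → empty cannot occur there

7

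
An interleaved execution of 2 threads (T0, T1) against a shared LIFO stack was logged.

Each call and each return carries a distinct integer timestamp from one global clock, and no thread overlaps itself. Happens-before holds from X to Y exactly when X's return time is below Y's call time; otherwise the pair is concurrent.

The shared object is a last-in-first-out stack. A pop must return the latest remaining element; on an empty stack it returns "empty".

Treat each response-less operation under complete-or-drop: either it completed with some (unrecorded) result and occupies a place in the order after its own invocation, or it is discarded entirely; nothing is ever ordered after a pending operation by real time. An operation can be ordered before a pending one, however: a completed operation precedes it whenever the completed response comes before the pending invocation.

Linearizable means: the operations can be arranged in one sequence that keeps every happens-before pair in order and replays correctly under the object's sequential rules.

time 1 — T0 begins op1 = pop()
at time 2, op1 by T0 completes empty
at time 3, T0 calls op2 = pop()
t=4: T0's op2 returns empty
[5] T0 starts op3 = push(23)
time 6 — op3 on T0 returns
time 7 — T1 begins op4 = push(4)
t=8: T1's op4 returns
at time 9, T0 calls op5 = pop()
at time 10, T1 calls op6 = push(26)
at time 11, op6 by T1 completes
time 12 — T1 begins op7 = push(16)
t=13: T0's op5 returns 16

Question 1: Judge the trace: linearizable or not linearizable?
one valid linearization: op1, op2, op3, op4, op6, op7, op5
1. op1 pop() → empty, leaving stack <>
2. op2 pop() → empty, leaving stack <>
3. op3 push(23), leaving stack <23>
4. op4 push(4), leaving stack <23,4>
5. op6 push(26), leaving stack <23,4,26>
6. op7 push(16) (pending, included), leaving stack <23,4,26,16>
7. op5 pop() → 16, leaving stack <23,4,26>

linearizable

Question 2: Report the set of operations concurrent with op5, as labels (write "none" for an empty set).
Answer: op6, op7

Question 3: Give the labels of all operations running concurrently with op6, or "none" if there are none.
Answer: op5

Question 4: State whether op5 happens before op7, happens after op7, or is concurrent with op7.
Answer: concurrent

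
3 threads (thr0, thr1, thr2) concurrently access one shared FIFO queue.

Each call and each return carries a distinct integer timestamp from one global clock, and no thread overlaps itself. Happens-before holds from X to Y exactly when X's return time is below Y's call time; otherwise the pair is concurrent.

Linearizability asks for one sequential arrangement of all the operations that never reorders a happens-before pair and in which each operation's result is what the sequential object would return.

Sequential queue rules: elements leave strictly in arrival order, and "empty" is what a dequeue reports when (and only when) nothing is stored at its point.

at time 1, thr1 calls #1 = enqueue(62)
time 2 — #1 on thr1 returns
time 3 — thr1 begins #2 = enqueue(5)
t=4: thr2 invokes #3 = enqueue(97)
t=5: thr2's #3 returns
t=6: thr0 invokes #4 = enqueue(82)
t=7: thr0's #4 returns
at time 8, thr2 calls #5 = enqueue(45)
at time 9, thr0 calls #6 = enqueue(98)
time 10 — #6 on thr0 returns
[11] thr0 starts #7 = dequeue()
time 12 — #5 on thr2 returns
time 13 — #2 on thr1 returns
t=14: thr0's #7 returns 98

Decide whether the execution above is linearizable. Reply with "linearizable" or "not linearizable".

prefix check: 1..13 passes, 1..14 fails once #7's time-14 response joins
real-time-consistent orders of the 7 completed operations: 18 — all fail the FIFO queue replay
e.g. #1, #2, #3, #4, #5, #6, #7: illegal at step 7, since #7 dequeue() → 98 cannot apply there
e.g. #1, #2, #3, #4, #6, #5, #7: illegal at step 7, since #7 dequeue() → 98 cannot apply there

not linearizable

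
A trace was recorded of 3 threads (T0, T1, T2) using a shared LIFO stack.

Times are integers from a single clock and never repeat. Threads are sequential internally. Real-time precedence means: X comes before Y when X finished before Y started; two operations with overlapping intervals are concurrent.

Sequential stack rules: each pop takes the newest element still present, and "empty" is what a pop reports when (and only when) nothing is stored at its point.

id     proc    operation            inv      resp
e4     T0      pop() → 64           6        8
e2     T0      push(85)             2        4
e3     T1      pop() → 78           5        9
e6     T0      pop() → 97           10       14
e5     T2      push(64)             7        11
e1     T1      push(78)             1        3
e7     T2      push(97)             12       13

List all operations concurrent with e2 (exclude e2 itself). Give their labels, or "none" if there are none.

e2 spans [2,4]: anything still running between times 2 and 4 counts as concurrent
e1 [1,3]: concurrent
e3 [5,9]: after
e4 [6,8]: after
e5 [7,11]: after
e6 [10,14]: after
e7 [12,13]: after

e1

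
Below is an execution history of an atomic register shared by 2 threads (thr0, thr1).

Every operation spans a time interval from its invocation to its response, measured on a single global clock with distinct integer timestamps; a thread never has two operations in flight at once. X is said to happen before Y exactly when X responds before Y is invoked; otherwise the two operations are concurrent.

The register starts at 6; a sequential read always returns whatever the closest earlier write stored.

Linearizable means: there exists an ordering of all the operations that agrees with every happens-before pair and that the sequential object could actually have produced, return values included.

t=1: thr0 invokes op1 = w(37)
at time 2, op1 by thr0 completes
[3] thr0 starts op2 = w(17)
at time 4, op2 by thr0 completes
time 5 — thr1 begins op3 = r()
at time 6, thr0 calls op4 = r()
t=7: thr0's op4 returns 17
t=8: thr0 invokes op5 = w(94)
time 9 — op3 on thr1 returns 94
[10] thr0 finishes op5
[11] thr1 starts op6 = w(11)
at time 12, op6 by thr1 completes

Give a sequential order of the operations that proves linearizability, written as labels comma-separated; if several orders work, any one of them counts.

op1, op2, op4, op5, op3, op6

after step 1 (op1 w(37)): value 37
after step 2 (op2 w(17)): value 17
after step 3 (op4 r() → 17): value 17
after step 4 (op5 w(94)): value 94
after step 5 (op3 r() → 94): value 94
after step 6 (op6 w(11)): value 11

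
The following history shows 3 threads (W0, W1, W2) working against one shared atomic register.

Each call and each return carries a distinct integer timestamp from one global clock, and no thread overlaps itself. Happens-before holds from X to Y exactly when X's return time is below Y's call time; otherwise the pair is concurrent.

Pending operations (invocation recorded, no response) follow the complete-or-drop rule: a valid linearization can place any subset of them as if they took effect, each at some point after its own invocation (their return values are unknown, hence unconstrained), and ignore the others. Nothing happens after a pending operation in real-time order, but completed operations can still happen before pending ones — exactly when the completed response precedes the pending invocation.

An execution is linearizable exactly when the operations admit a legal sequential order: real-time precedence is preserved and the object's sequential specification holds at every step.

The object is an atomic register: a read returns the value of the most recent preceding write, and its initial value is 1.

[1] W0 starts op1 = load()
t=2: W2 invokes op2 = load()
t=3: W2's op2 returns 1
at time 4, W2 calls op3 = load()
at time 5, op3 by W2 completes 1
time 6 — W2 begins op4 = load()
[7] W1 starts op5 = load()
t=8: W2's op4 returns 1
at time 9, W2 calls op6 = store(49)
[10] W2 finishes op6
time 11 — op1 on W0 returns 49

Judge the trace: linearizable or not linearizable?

linearizable

one valid linearization: op2, op3, op4, op5, op6, op1
1. op2 load() → 1, leaving value 1
2. op3 load() → 1, leaving value 1
3. op4 load() → 1, leaving value 1
4. op5 load() (pending, included), leaving value 1
5. op6 store(49), leaving value 49
6. op1 load() → 49, leaving value 49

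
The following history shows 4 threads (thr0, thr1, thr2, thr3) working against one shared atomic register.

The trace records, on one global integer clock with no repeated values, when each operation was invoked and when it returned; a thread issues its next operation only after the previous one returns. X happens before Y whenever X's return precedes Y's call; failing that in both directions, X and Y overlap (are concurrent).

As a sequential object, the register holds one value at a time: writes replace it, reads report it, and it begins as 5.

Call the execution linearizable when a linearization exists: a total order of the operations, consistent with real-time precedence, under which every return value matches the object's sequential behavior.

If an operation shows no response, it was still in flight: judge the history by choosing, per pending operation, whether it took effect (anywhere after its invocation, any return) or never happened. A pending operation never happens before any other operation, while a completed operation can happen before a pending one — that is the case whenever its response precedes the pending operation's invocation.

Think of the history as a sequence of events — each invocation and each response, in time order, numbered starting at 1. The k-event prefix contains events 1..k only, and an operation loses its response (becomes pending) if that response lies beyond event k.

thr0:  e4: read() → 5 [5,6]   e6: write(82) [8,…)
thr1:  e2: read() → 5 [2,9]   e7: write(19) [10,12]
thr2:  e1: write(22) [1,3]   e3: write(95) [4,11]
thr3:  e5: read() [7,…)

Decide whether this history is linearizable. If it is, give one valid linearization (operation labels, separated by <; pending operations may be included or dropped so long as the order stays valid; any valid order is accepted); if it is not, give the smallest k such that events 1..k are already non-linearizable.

not linearizable — minimal violating prefix: 6 events

prefix check: 1..5 passes, 1..6 fails once e4's time-6 response joins
a single order respects real time; the 2 completed atomic register operations fail replay along it
completion choices over the 2 pending operations (e2, e3) were checked; none helps
one such order, e1, e4 (pending dropped), breaks at step 2 where e4 read() → 5 is illegal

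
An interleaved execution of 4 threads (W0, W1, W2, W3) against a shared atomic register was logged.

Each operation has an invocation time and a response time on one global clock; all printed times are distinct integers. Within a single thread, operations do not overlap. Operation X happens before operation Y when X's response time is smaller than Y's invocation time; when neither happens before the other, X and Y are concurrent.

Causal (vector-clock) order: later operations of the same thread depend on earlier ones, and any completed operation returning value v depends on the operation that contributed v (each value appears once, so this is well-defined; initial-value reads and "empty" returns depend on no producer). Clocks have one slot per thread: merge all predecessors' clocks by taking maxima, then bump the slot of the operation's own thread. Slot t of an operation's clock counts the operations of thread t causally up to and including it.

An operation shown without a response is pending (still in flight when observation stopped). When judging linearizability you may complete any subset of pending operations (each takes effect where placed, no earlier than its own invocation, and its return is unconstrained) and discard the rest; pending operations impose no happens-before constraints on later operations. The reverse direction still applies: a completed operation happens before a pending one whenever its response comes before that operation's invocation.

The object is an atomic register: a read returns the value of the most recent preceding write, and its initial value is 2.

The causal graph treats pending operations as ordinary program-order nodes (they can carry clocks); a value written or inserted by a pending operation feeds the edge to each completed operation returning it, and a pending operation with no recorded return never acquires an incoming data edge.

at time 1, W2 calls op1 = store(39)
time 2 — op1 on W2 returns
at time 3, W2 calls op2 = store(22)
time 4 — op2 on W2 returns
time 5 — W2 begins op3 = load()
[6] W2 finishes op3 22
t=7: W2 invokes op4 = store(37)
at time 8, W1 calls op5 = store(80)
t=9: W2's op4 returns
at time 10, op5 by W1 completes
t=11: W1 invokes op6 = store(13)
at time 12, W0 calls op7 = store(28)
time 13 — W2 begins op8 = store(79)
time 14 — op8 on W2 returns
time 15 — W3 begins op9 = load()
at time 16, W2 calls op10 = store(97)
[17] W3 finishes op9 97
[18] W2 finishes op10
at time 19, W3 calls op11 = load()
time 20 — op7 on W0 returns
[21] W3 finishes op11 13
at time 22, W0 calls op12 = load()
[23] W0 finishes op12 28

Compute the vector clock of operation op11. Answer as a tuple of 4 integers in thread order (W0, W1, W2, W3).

invoked at 1, op1 has no predecessors; its own W2 bump gives (0, 0, 1, 0)
invoked at 8, op5 has no predecessors; its own W1 bump gives (0, 1, 0, 0)
invoked at 12, op7 has no predecessors; its own W0 bump gives (1, 0, 0, 0)
VC(op2, invoked at 3): max of VC(op1)=(0, 0, 1, 0), then +1 on thread W2 → (0, 0, 2, 0)
VC(op6, invoked at 11): max of VC(op5)=(0, 1, 0, 0), then +1 on thread W1 → (0, 2, 0, 0)
VC(op12, invoked at 22): max of VC(op7)=(1, 0, 0, 0), then +1 on thread W0 → (2, 0, 0, 0)
VC(op3, invoked at 5): max of VC(op2)=(0, 0, 2, 0), then +1 on thread W2 → (0, 0, 3, 0)
VC(op4, invoked at 7): max of VC(op3)=(0, 0, 3, 0), then +1 on thread W2 → (0, 0, 4, 0)
VC(op8, invoked at 13): max of VC(op4)=(0, 0, 4, 0), then +1 on thread W2 → (0, 0, 5, 0)
VC(op10, invoked at 16): max of VC(op8)=(0, 0, 5, 0), then +1 on thread W2 → (0, 0, 6, 0)
VC(op9, invoked at 15): max of VC(op10)=(0, 0, 6, 0), then +1 on thread W3 → (0, 0, 6, 1)
VC(op11, invoked at 19): max of VC(op6)=(0, 2, 0, 0), VC(op9)=(0, 0, 6, 1), then +1 on thread W3 → (0, 2, 6, 2)
target: VC(op11) = (0, 2, 6, 2)

(0, 2, 6, 2)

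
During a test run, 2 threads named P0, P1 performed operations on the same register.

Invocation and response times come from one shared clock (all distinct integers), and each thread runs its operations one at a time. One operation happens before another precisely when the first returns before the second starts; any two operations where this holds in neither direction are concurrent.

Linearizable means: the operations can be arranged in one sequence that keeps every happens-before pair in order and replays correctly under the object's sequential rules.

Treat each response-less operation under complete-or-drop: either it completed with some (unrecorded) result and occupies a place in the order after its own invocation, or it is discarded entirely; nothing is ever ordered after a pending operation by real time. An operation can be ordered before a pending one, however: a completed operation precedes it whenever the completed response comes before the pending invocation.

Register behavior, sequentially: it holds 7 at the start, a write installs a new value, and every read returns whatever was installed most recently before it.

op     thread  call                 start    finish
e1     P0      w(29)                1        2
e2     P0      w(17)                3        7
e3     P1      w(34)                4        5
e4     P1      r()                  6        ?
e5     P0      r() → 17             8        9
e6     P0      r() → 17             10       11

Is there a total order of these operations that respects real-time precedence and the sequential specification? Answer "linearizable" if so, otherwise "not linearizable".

one valid linearization: e1, e3, e2, e4, e5, e6
1. e1 w(29), leaving value 29
2. e3 w(34), leaving value 34
3. e2 w(17), leaving value 17
4. e4 r() (pending, included), leaving value 17
5. e5 r() → 17, leaving value 17
6. e6 r() → 17, leaving value 17

linearizable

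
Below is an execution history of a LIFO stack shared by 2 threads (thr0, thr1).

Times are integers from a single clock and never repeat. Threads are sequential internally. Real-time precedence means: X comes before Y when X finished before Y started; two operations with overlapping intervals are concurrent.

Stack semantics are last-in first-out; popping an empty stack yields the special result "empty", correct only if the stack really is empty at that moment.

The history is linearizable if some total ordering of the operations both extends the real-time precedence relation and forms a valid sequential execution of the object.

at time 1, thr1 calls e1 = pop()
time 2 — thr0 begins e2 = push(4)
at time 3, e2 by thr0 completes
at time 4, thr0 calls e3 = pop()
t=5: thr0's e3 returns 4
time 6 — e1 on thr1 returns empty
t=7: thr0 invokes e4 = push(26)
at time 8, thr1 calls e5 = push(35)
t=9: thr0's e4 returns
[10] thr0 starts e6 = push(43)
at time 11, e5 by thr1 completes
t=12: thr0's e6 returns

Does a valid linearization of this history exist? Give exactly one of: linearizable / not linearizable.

linearizable

one valid linearization: e1, e2, e3, e4, e5, e6
after step 1 (e1 pop() → empty): stack <>
after step 2 (e2 push(4)): stack <4>
after step 3 (e3 pop() → 4): stack <>
after step 4 (e4 push(26)): stack <26>
after step 5 (e5 push(35)): stack <26,35>
after step 6 (e6 push(43)): stack <26,35,43>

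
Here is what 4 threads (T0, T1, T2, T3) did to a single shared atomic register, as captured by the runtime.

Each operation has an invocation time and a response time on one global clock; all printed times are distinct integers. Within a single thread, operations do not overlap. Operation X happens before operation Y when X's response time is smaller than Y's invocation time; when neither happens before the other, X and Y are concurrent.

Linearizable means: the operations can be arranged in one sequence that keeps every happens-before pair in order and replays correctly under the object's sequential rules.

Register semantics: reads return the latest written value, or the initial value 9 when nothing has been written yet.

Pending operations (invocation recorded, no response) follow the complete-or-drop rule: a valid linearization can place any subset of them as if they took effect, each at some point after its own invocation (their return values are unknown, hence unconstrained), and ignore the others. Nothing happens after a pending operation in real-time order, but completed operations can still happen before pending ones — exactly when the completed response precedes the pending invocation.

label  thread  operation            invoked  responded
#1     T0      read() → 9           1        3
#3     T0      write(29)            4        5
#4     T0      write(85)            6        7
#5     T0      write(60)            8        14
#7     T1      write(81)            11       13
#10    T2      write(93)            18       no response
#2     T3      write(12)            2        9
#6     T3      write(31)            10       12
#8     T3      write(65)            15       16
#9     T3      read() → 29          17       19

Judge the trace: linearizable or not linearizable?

not linearizable

already the first 19 events (up to #9's response at time 19) admit no linearization; the first 18 still do
checked exhaustively: 26 real-time-consistent orders of 9 completed operations, zero legal atomic register replays
no escape via the 1 pending operation (#10): every completion choice fails
e.g. #1, #2, #3, #4, #5, #6, #7, #8, #9 (pending dropped): illegal at step 9, since #9 read() → 29 cannot apply there
e.g. #1, #2, #3, #4, #5, #7, #6, #8, #9 (pending dropped): illegal at step 9, since #9 read() → 29 cannot apply there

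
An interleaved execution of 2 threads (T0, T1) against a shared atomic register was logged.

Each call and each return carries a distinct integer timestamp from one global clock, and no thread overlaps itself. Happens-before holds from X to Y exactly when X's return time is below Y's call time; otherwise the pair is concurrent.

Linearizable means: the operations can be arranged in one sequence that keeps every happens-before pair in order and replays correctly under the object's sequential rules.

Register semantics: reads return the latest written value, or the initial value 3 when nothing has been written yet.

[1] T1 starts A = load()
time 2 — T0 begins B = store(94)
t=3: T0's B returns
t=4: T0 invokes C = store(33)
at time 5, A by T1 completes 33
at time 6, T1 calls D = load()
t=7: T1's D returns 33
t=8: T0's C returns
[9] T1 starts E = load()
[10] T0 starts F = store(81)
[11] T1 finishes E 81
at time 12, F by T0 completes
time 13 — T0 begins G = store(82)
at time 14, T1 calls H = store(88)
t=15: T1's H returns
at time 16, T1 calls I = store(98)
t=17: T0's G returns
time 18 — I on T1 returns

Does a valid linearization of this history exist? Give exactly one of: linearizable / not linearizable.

witness order: B, C, A, D, F, E, G, H, I
step 1: B store(94) — value 94
step 2: C store(33) — value 33
step 3: A load() → 33 — value 33
step 4: D load() → 33 — value 33
step 5: F store(81) — value 81
step 6: E load() → 81 — value 81
step 7: G store(82) — value 82
step 8: H store(88) — value 88
step 9: I store(98) — value 98

linearizable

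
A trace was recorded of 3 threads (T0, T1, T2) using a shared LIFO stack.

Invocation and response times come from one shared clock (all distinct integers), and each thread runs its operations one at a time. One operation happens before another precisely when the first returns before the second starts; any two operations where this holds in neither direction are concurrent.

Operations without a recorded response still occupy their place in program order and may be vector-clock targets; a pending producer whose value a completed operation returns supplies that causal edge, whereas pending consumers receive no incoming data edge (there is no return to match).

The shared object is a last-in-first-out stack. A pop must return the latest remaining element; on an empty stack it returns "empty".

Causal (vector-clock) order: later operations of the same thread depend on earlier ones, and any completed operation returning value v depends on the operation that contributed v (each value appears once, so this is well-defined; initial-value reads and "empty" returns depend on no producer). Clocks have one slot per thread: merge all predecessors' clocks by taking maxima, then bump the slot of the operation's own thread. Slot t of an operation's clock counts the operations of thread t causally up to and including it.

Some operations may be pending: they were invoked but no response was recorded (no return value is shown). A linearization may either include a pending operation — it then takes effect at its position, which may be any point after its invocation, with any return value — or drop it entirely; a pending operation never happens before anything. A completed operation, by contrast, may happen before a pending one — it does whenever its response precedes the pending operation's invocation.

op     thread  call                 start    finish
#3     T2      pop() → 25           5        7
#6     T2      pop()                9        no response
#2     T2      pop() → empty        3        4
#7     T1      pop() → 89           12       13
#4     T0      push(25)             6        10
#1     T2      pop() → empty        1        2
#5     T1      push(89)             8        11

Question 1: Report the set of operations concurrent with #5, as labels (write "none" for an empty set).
Answer: #4, #6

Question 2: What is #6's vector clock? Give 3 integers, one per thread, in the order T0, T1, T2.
Answer: (1, 0, 4)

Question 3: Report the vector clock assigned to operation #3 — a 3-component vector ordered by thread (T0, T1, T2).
Answer: (1, 0, 3)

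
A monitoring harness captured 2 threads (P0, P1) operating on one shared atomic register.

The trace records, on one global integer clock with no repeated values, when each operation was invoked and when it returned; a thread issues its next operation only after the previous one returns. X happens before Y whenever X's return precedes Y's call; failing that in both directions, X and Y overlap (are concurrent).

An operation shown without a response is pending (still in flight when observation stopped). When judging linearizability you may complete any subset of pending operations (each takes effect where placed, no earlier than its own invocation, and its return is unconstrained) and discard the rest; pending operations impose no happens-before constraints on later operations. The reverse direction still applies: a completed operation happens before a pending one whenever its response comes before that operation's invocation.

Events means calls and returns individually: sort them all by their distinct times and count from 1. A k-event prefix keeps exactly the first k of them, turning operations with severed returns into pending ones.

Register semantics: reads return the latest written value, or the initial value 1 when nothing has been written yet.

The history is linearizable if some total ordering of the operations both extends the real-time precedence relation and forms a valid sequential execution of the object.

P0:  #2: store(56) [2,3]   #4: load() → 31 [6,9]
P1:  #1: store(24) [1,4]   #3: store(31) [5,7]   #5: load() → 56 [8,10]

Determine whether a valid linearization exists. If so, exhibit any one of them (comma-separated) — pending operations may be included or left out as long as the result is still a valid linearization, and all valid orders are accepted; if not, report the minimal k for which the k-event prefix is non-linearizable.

the violation lands at event 10, #5's response at time 10: events 1..9 linearize, events 1..10 do not
6 orders of the 5 completed atomic register ops respect real time; none is legal
e.g. #1, #2, #3, #4, #5: illegal at step 5, since #5 load() → 56 cannot apply there
e.g. #1, #2, #3, #5, #4: illegal at step 4, since #5 load() → 56 cannot apply there

not linearizable — minimal violating prefix: 10 events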